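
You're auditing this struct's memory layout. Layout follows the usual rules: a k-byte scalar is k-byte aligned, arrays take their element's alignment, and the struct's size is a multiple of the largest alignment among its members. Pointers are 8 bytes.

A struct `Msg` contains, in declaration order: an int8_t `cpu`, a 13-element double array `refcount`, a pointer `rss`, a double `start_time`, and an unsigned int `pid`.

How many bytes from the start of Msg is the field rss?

cpu at 0 (size 1, align 1) → ends 1
pad 7 to align 8 for refcount
refcount at 8 (size 104, align 8) → ends 112
rss at 112 (size 8, align 8) → ends 120

112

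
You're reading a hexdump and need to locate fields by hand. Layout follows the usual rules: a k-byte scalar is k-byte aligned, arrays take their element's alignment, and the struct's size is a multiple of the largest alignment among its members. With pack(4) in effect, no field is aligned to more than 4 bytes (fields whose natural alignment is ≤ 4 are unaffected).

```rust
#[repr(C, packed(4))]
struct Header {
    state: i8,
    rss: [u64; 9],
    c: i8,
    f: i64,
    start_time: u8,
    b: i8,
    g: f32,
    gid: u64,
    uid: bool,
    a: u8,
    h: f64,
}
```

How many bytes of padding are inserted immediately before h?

0..1  state  (1B, 1-aligned)
1..4  -- padding (3B)
4..76  rss  (72B, 4-aligned)
76..77  c  (1B, 1-aligned)
77..80  -- padding (3B)
80..88  f  (8B, 4-aligned)
88..89  start_time  (1B, 1-aligned)
89..90  b  (1B, 1-aligned)
90..92  -- padding (2B)
92..96  g  (4B, 4-aligned)
96..104  gid  (8B, 4-aligned)
104..105  uid  (1B, 1-aligned)
105..106  a  (1B, 1-aligned)
106..108  -- padding (2B)
108..116  h  (8B, 4-aligned)

2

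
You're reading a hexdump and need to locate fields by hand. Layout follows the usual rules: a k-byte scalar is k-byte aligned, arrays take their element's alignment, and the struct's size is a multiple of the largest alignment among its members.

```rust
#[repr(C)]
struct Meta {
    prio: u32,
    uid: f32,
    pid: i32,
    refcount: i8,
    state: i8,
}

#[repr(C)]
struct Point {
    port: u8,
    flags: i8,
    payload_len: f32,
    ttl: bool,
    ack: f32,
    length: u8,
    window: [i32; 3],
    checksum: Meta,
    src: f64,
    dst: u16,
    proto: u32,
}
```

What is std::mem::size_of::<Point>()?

Meta: 0..4  prio  (4B, 4-aligned); 4..8  uid  (4B, 4-aligned); 8..12  pid  (4B, 4-aligned); 12..13  refcount  (1B, 1-aligned); 13..14  state  (1B, 1-aligned); 14..16  -- tail padding (2B); sizeof = 16, alignof = 4
0..1  port  (1B, 1-aligned)
1..2  flags  (1B, 1-aligned)
2..4  -- padding (2B)
4..8  payload_len  (4B, 4-aligned)
8..9  ttl  (1B, 1-aligned)
9..12  -- padding (3B)
12..16  ack  (4B, 4-aligned)
16..17  length  (1B, 1-aligned)
17..20  -- padding (3B)
20..32  window  (12B, 4-aligned)
32..48  checksum  (16B, 4-aligned)
48..56  src  (8B, 8-aligned)
56..58  dst  (2B, 2-aligned)
58..60  -- padding (2B)
60..64  proto  (4B, 4-aligned)
sizeof = 64, alignof = 8

64 bytes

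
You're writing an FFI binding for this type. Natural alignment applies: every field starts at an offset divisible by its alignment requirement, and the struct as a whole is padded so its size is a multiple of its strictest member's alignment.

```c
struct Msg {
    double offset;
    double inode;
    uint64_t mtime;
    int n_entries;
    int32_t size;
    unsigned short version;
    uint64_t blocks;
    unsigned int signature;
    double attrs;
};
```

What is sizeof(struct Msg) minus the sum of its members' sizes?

offset at 0 (size 8, align 8) → ends 8
inode at 8 (size 8, align 8) → ends 16
mtime at 16 (size 8, align 8) → ends 24
n_entries at 24 (size 4, align 4) → ends 28
size at 28 (size 4, align 4) → ends 32
version at 32 (size 2, align 2) → ends 34
pad 6 to align 8 for blocks
blocks at 40 (size 8, align 8) → ends 48
signature at 48 (size 4, align 4) → ends 52
pad 4 to align 8 for attrs
attrs at 56 (size 8, align 8) → ends 64
total 64 bytes, alignment 8
data bytes 54, size 64 → padding 10

10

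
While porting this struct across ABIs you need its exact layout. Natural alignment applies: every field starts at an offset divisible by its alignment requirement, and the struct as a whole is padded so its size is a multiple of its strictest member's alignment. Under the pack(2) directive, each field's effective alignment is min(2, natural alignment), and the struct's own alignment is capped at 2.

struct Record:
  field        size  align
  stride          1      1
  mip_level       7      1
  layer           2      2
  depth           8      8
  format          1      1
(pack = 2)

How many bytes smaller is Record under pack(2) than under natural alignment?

12

natural layout:
  @0: stride [1B, align 1] → 1
  @1: mip_level [7B, align 1] → 8
  @8: layer [2B, align 2] → 10
  +6 pad (align 8)
  @16: depth [8B, align 8] → 24
  @24: format [1B, align 1] → 25
  +7 tail pad (align 8)
  size 32, align 8
packed(2) layout:
  @0: stride [1B, align 1] → 1
  @1: mip_level [7B, align 1] → 8
  @8: layer [2B, align 2] → 10
  @10: depth [8B, align 2] → 18
  @18: format [1B, align 1] → 19
  +1 tail pad (align 2)
  size 20, align 2
32 − 20 = 12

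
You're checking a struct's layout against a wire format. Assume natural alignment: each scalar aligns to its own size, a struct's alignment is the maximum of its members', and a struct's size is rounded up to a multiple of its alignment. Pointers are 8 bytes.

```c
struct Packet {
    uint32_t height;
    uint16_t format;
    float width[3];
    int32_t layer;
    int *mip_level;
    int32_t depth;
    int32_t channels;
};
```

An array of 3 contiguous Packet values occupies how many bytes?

height at 0 (size 4, align 4) → ends 4
format at 4 (size 2, align 2) → ends 6
pad 2 to align 4 for width
width at 8 (size 12, align 4) → ends 20
layer at 20 (size 4, align 4) → ends 24
mip_level at 24 (size 8, align 8) → ends 32
depth at 32 (size 4, align 4) → ends 36
channels at 36 (size 4, align 4) → ends 40
total 40 bytes, alignment 8
array of 3: 3 × 40 = 120

120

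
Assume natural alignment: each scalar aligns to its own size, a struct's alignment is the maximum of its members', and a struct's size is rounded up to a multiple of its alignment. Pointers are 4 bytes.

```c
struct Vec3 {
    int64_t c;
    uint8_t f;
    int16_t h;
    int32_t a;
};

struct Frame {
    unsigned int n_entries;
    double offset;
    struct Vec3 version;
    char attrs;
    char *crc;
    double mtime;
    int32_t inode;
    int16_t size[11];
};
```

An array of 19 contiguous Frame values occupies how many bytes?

1520

Vec3: 0..8  c  (8B, 8-aligned); 8..9  f  (1B, 1-aligned); 9..10  -- padding (1B); 10..12  h  (2B, 2-aligned); 12..16  a  (4B, 4-aligned); sizeof = 16, alignof = 8
0..4  n_entries  (4B, 4-aligned)
4..8  -- padding (4B)
8..16  offset  (8B, 8-aligned)
16..32  version  (16B, 8-aligned)
32..33  attrs  (1B, 1-aligned)
33..36  -- padding (3B)
36..40  crc  (4B, 4-aligned)
40..48  mtime  (8B, 8-aligned)
48..52  inode  (4B, 4-aligned)
52..74  size  (22B, 2-aligned)
74..80  -- tail padding (6B)
sizeof = 80, alignof = 8
array of 19: 19 × 80 = 1520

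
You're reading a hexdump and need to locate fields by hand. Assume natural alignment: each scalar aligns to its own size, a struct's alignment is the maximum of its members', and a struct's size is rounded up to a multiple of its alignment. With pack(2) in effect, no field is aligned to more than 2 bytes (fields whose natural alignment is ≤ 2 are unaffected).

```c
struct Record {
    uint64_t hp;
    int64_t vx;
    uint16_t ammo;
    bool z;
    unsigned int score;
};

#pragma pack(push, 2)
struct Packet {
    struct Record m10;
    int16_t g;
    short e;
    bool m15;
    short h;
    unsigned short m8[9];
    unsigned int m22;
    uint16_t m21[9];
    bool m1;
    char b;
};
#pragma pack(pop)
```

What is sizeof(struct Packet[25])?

1850

Record: 0..8  hp  (8B, 8-aligned); 8..16  vx  (8B, 8-aligned); 16..18  ammo  (2B, 2-aligned); 18..19  z  (1B, 1-aligned); 19..20  -- padding (1B); 20..24  score  (4B, 4-aligned); sizeof = 24, alignof = 8
0..24  m10  (24B, 2-aligned)
24..26  g  (2B, 2-aligned)
26..28  e  (2B, 2-aligned)
28..29  m15  (1B, 1-aligned)
29..30  -- padding (1B)
30..32  h  (2B, 2-aligned)
32..50  m8  (18B, 2-aligned)
50..54  m22  (4B, 2-aligned)
54..72  m21  (18B, 2-aligned)
72..73  m1  (1B, 1-aligned)
73..74  b  (1B, 1-aligned)
sizeof = 74, alignof = 2
array of 25: 25 × 74 = 1850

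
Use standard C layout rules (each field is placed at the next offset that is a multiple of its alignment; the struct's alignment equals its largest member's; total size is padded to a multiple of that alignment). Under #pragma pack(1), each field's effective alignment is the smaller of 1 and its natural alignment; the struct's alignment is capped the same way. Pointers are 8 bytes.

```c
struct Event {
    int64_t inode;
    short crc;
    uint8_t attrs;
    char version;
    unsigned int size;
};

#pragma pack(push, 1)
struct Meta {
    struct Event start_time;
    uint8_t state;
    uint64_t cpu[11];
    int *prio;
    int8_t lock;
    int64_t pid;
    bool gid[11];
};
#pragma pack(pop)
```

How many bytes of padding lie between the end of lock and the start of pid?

Event: 0..8  inode  (8B, 8-aligned); 8..10  crc  (2B, 2-aligned); 10..11  attrs  (1B, 1-aligned); 11..12  version  (1B, 1-aligned); 12..16  size  (4B, 4-aligned); sizeof = 16, alignof = 8
0..16  start_time  (16B, 1-aligned)
16..17  state  (1B, 1-aligned)
17..105  cpu  (88B, 1-aligned)
105..113  prio  (8B, 1-aligned)
113..114  lock  (1B, 1-aligned)
114..122  pid  (8B, 1-aligned)

0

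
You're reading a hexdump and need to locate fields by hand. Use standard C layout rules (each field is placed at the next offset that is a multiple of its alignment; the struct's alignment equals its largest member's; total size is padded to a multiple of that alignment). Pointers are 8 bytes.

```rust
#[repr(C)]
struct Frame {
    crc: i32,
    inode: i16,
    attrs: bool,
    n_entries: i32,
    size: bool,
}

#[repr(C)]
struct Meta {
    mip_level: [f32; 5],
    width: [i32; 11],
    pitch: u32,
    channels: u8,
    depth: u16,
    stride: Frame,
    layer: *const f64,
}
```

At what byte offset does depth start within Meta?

Frame: @0: crc [4B, align 4] → 4; @4: inode [2B, align 2] → 6; @6: attrs [1B, align 1] → 7; +1 pad (align 4); @8: n_entries [4B, align 4] → 12; @12: size [1B, align 1] → 13; +3 tail pad (align 4); size 16, align 4
@0: mip_level [20B, align 4] → 20
@20: width [44B, align 4] → 64
@64: pitch [4B, align 4] → 68
@68: channels [1B, align 1] → 69
+1 pad (align 2)
@70: depth [2B, align 2] → 72

70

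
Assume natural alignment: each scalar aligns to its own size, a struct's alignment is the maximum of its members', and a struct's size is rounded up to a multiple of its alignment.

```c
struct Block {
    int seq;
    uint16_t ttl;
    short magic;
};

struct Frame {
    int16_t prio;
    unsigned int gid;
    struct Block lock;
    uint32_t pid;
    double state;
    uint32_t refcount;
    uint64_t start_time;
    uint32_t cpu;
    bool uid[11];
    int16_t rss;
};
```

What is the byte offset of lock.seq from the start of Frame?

8

Block: @0: seq [4B, align 4] → 4; @4: ttl [2B, align 2] → 6; @6: magic [2B, align 2] → 8; size 8, align 4
@0: prio [2B, align 2] → 2
+2 pad (align 4)
@4: gid [4B, align 4] → 8
@8: lock [8B, align 4] → 16
within Block: seq at 0
8 + 0 = 8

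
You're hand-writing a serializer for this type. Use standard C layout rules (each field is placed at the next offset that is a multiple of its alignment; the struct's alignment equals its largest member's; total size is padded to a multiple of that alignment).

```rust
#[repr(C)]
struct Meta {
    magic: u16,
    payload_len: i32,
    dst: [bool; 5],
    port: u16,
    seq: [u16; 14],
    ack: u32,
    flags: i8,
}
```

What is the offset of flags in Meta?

48

0..2  magic  (2B, 2-aligned)
2..4  -- padding (2B)
4..8  payload_len  (4B, 4-aligned)
8..13  dst  (5B, 1-aligned)
13..14  -- padding (1B)
14..16  port  (2B, 2-aligned)
16..44  seq  (28B, 2-aligned)
44..48  ack  (4B, 4-aligned)
48..49  flags  (1B, 1-aligned)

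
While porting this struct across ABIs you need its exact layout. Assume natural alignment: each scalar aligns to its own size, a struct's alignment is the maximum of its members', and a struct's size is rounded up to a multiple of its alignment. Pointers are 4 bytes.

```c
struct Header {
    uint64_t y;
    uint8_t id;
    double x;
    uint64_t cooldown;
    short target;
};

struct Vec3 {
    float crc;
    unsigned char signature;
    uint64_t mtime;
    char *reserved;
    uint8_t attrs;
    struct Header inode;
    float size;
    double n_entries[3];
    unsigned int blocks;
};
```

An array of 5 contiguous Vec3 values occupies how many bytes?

Header: @0: y [8B, align 8] → 8; @8: id [1B, align 1] → 9; +7 pad (align 8); @16: x [8B, align 8] → 24; @24: cooldown [8B, align 8] → 32; @32: target [2B, align 2] → 34; +6 tail pad (align 8); size 40, align 8
@0: crc [4B, align 4] → 4
@4: signature [1B, align 1] → 5
+3 pad (align 8)
@8: mtime [8B, align 8] → 16
@16: reserved [4B, align 4] → 20
@20: attrs [1B, align 1] → 21
+3 pad (align 8)
@24: inode [40B, align 8] → 64
@64: size [4B, align 4] → 68
+4 pad (align 8)
@72: n_entries [24B, align 8] → 96
@96: blocks [4B, align 4] → 100
+4 tail pad (align 8)
size 104, align 8
array of 5: 5 × 104 = 520

520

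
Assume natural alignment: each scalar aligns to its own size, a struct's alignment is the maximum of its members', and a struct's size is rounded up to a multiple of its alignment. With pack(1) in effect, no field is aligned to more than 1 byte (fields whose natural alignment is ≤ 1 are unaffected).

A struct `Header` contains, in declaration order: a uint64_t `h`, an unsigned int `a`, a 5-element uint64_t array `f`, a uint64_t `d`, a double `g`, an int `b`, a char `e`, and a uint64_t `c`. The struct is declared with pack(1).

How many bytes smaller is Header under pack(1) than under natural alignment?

natural layout:
  h at 0 (size 8, align 8) → ends 8
  a at 8 (size 4, align 4) → ends 12
  pad 4 to align 8 for f
  f at 16 (size 40, align 8) → ends 56
  d at 56 (size 8, align 8) → ends 64
  g at 64 (size 8, align 8) → ends 72
  b at 72 (size 4, align 4) → ends 76
  e at 76 (size 1, align 1) → ends 77
  pad 3 to align 8 for c
  c at 80 (size 8, align 8) → ends 88
  total 88 bytes, alignment 8
packed(1) layout:
  h at 0 (size 8, align 1) → ends 8
  a at 8 (size 4, align 1) → ends 12
  f at 12 (size 40, align 1) → ends 52
  d at 52 (size 8, align 1) → ends 60
  g at 60 (size 8, align 1) → ends 68
  b at 68 (size 4, align 1) → ends 72
  e at 72 (size 1, align 1) → ends 73
  c at 73 (size 8, align 1) → ends 81
  total 81 bytes, alignment 1
88 − 81 = 7

7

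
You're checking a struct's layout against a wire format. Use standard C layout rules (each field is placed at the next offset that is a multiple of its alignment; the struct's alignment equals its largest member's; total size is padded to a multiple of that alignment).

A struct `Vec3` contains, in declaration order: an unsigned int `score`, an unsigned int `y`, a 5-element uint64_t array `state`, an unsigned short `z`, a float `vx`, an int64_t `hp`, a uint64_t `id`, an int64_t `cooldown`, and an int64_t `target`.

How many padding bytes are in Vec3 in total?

0..4  score  (4B, 4-aligned)
4..8  y  (4B, 4-aligned)
8..48  state  (40B, 8-aligned)
48..50  z  (2B, 2-aligned)
50..52  -- padding (2B)
52..56  vx  (4B, 4-aligned)
56..64  hp  (8B, 8-aligned)
64..72  id  (8B, 8-aligned)
72..80  cooldown  (8B, 8-aligned)
80..88  target  (8B, 8-aligned)
sizeof = 88, alignof = 8
data bytes 86, size 88 → padding 2

2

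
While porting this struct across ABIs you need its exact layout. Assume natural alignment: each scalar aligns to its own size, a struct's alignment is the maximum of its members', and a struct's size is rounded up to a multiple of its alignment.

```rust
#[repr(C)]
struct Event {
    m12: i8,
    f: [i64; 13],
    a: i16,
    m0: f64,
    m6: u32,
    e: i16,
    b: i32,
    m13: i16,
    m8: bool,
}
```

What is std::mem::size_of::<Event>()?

144 bytes

0..1  m12  (1B, 1-aligned)
1..8  -- padding (7B)
8..112  f  (104B, 8-aligned)
112..114  a  (2B, 2-aligned)
114..120  -- padding (6B)
120..128  m0  (8B, 8-aligned)
128..132  m6  (4B, 4-aligned)
132..134  e  (2B, 2-aligned)
134..136  -- padding (2B)
136..140  b  (4B, 4-aligned)
140..142  m13  (2B, 2-aligned)
142..143  m8  (1B, 1-aligned)
143..144  -- tail padding (1B)
sizeof = 144, alignof = 8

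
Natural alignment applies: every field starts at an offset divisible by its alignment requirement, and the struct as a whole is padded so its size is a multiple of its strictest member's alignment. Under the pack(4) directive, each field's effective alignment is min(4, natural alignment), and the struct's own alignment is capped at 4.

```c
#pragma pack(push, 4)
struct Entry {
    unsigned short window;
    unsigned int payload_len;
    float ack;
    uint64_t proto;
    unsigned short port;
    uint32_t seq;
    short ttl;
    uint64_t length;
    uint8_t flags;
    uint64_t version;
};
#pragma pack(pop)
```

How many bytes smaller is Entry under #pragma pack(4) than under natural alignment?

natural layout:
  0..2  window  (2B, 2-aligned)
  2..4  -- padding (2B)
  4..8  payload_len  (4B, 4-aligned)
  8..12  ack  (4B, 4-aligned)
  12..16  -- padding (4B)
  16..24  proto  (8B, 8-aligned)
  24..26  port  (2B, 2-aligned)
  26..28  -- padding (2B)
  28..32  seq  (4B, 4-aligned)
  32..34  ttl  (2B, 2-aligned)
  34..40  -- padding (6B)
  40..48  length  (8B, 8-aligned)
  48..49  flags  (1B, 1-aligned)
  49..56  -- padding (7B)
  56..64  version  (8B, 8-aligned)
  sizeof = 64, alignof = 8
packed(4) layout:
  0..2  window  (2B, 2-aligned)
  2..4  -- padding (2B)
  4..8  payload_len  (4B, 4-aligned)
  8..12  ack  (4B, 4-aligned)
  12..20  proto  (8B, 4-aligned)
  20..22  port  (2B, 2-aligned)
  22..24  -- padding (2B)
  24..28  seq  (4B, 4-aligned)
  28..30  ttl  (2B, 2-aligned)
  30..32  -- padding (2B)
  32..40  length  (8B, 4-aligned)
  40..41  flags  (1B, 1-aligned)
  41..44  -- padding (3B)
  44..52  version  (8B, 4-aligned)
  sizeof = 52, alignof = 4
64 − 52 = 12

12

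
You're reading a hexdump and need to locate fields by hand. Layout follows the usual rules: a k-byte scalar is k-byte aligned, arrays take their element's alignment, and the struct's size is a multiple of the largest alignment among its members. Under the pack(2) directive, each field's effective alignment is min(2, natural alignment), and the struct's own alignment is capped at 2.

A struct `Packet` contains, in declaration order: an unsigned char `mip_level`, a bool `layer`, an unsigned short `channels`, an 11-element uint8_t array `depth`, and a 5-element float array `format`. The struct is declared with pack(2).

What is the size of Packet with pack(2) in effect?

36

mip_level at 0 (size 1, align 1) → ends 1
layer at 1 (size 1, align 1) → ends 2
channels at 2 (size 2, align 2) → ends 4
depth at 4 (size 11, align 1) → ends 15
pad 1 to align 2 for format
format at 16 (size 20, align 2) → ends 36
total 36 bytes, alignment 2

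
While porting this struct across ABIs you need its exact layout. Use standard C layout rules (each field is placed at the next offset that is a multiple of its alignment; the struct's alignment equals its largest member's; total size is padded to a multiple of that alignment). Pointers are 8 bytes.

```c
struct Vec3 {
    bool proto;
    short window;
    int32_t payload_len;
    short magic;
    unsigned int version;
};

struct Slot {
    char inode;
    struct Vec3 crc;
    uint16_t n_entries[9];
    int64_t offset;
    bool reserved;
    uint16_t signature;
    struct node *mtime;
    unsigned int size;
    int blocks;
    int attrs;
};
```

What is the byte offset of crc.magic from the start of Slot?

12

Vec3: @0: proto [1B, align 1] → 1; +1 pad (align 2); @2: window [2B, align 2] → 4; @4: payload_len [4B, align 4] → 8; @8: magic [2B, align 2] → 10; +2 pad (align 4); @12: version [4B, align 4] → 16; size 16, align 4
@0: inode [1B, align 1] → 1
+3 pad (align 4)
@4: crc [16B, align 4] → 20
within Vec3: magic at 8
4 + 8 = 12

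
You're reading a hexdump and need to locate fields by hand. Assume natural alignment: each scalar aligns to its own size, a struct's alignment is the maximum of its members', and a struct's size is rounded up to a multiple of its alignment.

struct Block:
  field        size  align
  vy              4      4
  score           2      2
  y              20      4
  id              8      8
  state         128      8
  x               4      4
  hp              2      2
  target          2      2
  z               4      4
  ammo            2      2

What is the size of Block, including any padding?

0..4  vy  (4B, 4-aligned)
4..6  score  (2B, 2-aligned)
6..8  -- padding (2B)
8..28  y  (20B, 4-aligned)
28..32  -- padding (4B)
32..40  id  (8B, 8-aligned)
40..168  state  (128B, 8-aligned)
168..172  x  (4B, 4-aligned)
172..174  hp  (2B, 2-aligned)
174..176  target  (2B, 2-aligned)
176..180  z  (4B, 4-aligned)
180..182  ammo  (2B, 2-aligned)
182..184  -- tail padding (2B)
sizeof = 184, alignof = 8

184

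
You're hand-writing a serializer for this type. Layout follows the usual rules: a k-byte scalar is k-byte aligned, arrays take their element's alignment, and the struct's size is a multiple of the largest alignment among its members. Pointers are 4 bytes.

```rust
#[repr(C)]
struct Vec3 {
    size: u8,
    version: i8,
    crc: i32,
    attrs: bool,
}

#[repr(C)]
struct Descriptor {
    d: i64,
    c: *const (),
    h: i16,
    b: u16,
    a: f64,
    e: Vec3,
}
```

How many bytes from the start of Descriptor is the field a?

Vec3: @0: size [1B, align 1] → 1; @1: version [1B, align 1] → 2; +2 pad (align 4); @4: crc [4B, align 4] → 8; @8: attrs [1B, align 1] → 9; +3 tail pad (align 4); size 12, align 4
@0: d [8B, align 8] → 8
@8: c [4B, align 4] → 12
@12: h [2B, align 2] → 14
@14: b [2B, align 2] → 16
@16: a [8B, align 8] → 24

16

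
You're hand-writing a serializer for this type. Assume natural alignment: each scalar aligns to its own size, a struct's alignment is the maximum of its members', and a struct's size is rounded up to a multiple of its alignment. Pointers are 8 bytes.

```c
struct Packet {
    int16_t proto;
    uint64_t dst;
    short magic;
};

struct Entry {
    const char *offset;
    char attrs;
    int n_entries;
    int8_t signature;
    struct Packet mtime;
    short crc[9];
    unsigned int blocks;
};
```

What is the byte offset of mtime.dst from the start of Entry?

Packet: @0: proto [2B, align 2] → 2; +6 pad (align 8); @8: dst [8B, align 8] → 16; @16: magic [2B, align 2] → 18; +6 tail pad (align 8); size 24, align 8
@0: offset [8B, align 8] → 8
@8: attrs [1B, align 1] → 9
+3 pad (align 4)
@12: n_entries [4B, align 4] → 16
@16: signature [1B, align 1] → 17
+7 pad (align 8)
@24: mtime [24B, align 8] → 48
within Packet: dst at 8
24 + 8 = 32

32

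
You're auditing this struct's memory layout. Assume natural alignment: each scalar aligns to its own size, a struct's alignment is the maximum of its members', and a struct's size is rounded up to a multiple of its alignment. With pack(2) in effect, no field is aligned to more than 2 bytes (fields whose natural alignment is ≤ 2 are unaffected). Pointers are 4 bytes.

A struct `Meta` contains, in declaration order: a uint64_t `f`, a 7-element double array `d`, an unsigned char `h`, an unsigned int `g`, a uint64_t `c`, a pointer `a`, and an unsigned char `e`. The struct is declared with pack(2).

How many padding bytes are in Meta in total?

0..8  f  (8B, 2-aligned)
8..64  d  (56B, 2-aligned)
64..65  h  (1B, 1-aligned)
65..66  -- padding (1B)
66..70  g  (4B, 2-aligned)
70..78  c  (8B, 2-aligned)
78..82  a  (4B, 2-aligned)
82..83  e  (1B, 1-aligned)
83..84  -- tail padding (1B)
sizeof = 84, alignof = 2
data bytes 82, size 84 → padding 2

2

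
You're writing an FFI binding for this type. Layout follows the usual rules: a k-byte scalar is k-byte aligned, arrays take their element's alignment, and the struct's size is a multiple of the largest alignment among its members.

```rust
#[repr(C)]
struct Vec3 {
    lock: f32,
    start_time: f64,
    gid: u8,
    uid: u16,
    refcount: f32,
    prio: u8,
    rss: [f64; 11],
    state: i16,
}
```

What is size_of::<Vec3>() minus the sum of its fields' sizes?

0..4  lock  (4B, 4-aligned)
4..8  -- padding (4B)
8..16  start_time  (8B, 8-aligned)
16..17  gid  (1B, 1-aligned)
17..18  -- padding (1B)
18..20  uid  (2B, 2-aligned)
20..24  refcount  (4B, 4-aligned)
24..25  prio  (1B, 1-aligned)
25..32  -- padding (7B)
32..120  rss  (88B, 8-aligned)
120..122  state  (2B, 2-aligned)
122..128  -- tail padding (6B)
sizeof = 128, alignof = 8
data bytes 110, size 128 → padding 18

18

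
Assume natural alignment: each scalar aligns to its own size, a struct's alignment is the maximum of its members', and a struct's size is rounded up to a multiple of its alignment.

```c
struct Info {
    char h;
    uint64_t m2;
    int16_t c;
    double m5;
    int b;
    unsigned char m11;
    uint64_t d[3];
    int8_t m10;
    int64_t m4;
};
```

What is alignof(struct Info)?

member alignments: h=1, m2=8, c=2, m5=8, b=4, m11=1, d=8, m10=1, m4=8
max = 8

8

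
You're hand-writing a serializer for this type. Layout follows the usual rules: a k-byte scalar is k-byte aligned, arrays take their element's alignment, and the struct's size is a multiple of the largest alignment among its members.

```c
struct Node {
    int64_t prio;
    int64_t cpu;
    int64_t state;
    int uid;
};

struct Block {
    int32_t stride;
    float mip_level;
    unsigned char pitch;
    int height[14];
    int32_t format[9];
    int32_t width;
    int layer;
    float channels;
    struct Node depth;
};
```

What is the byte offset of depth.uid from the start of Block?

Node: 0..8  prio  (8B, 8-aligned); 8..16  cpu  (8B, 8-aligned); 16..24  state  (8B, 8-aligned); 24..28  uid  (4B, 4-aligned); 28..32  -- tail padding (4B); sizeof = 32, alignof = 8
0..4  stride  (4B, 4-aligned)
4..8  mip_level  (4B, 4-aligned)
8..9  pitch  (1B, 1-aligned)
9..12  -- padding (3B)
12..68  height  (56B, 4-aligned)
68..104  format  (36B, 4-aligned)
104..108  width  (4B, 4-aligned)
108..112  layer  (4B, 4-aligned)
112..116  channels  (4B, 4-aligned)
116..120  -- padding (4B)
120..152  depth  (32B, 8-aligned)
within Node: uid at 24
120 + 24 = 144

144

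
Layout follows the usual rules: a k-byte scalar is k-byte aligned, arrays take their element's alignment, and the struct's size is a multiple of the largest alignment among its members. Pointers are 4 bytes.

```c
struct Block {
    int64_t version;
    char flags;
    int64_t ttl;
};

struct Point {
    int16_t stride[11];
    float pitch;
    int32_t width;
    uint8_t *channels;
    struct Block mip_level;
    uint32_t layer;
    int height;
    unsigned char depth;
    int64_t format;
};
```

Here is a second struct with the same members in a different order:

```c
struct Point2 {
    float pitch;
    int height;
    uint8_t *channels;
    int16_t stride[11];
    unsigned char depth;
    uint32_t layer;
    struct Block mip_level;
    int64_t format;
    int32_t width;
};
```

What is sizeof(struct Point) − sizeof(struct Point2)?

8

Block: 0..8  version  (8B, 8-aligned); 8..9  flags  (1B, 1-aligned); 9..16  -- padding (7B); 16..24  ttl  (8B, 8-aligned); sizeof = 24, alignof = 8
0..22  stride  (22B, 2-aligned)
22..24  -- padding (2B)
24..28  pitch  (4B, 4-aligned)
28..32  width  (4B, 4-aligned)
32..36  channels  (4B, 4-aligned)
36..40  -- padding (4B)
40..64  mip_level  (24B, 8-aligned)
64..68  layer  (4B, 4-aligned)
68..72  height  (4B, 4-aligned)
72..73  depth  (1B, 1-aligned)
73..80  -- padding (7B)
80..88  format  (8B, 8-aligned)
sizeof = 88, alignof = 8
— Point2 —
0..4  pitch  (4B, 4-aligned)
4..8  height  (4B, 4-aligned)
8..12  channels  (4B, 4-aligned)
12..34  stride  (22B, 2-aligned)
34..35  depth  (1B, 1-aligned)
35..36  -- padding (1B)
36..40  layer  (4B, 4-aligned)
40..64  mip_level  (24B, 8-aligned)
64..72  format  (8B, 8-aligned)
72..76  width  (4B, 4-aligned)
76..80  -- tail padding (4B)
sizeof = 80, alignof = 8
88 − 80 = 8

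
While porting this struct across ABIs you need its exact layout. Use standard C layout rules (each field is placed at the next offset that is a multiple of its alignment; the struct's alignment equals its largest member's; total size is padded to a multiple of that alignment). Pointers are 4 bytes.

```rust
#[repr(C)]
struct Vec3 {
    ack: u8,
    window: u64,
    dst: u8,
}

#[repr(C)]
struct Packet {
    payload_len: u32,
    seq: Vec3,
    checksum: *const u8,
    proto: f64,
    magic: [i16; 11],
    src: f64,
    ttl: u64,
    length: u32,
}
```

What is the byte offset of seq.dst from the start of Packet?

Vec3: @0: ack [1B, align 1] → 1; +7 pad (align 8); @8: window [8B, align 8] → 16; @16: dst [1B, align 1] → 17; +7 tail pad (align 8); size 24, align 8
@0: payload_len [4B, align 4] → 4
+4 pad (align 8)
@8: seq [24B, align 8] → 32
within Vec3: dst at 16
8 + 16 = 24

24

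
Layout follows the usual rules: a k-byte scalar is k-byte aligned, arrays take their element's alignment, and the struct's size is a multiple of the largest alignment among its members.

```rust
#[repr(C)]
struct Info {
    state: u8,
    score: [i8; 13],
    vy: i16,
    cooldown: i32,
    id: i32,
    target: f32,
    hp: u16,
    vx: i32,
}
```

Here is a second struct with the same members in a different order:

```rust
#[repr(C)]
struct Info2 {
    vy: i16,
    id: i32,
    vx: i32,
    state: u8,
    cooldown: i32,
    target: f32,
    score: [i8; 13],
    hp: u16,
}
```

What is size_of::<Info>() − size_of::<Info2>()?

@0: state [1B, align 1] → 1
@1: score [13B, align 1] → 14
@14: vy [2B, align 2] → 16
@16: cooldown [4B, align 4] → 20
@20: id [4B, align 4] → 24
@24: target [4B, align 4] → 28
@28: hp [2B, align 2] → 30
+2 pad (align 4)
@32: vx [4B, align 4] → 36
size 36, align 4
— Info2 —
@0: vy [2B, align 2] → 2
+2 pad (align 4)
@4: id [4B, align 4] → 8
@8: vx [4B, align 4] → 12
@12: state [1B, align 1] → 13
+3 pad (align 4)
@16: cooldown [4B, align 4] → 20
@20: target [4B, align 4] → 24
@24: score [13B, align 1] → 37
+1 pad (align 2)
@38: hp [2B, align 2] → 40
size 40, align 4
36 − 40 = -4

-4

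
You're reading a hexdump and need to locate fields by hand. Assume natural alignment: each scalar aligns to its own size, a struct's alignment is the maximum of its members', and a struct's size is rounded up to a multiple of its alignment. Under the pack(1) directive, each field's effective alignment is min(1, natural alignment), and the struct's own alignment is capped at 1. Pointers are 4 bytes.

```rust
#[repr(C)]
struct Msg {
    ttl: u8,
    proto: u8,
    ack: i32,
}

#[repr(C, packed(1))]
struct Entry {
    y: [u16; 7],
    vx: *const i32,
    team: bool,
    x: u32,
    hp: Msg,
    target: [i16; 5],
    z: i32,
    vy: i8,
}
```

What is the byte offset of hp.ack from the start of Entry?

Msg: 0..1  ttl  (1B, 1-aligned); 1..2  proto  (1B, 1-aligned); 2..4  -- padding (2B); 4..8  ack  (4B, 4-aligned); sizeof = 8, alignof = 4
0..14  y  (14B, 1-aligned)
14..18  vx  (4B, 1-aligned)
18..19  team  (1B, 1-aligned)
19..23  x  (4B, 1-aligned)
23..31  hp  (8B, 1-aligned)
within Msg: ack at 4
23 + 4 = 27

27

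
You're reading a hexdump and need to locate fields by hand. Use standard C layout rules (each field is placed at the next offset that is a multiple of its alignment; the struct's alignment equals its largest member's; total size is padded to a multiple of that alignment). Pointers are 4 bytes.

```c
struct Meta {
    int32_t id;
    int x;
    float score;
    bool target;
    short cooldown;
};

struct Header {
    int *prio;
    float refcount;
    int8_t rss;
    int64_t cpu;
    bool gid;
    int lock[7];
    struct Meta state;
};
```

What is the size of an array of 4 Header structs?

288

Meta: 0..4  id  (4B, 4-aligned); 4..8  x  (4B, 4-aligned); 8..12  score  (4B, 4-aligned); 12..13  target  (1B, 1-aligned); 13..14  -- padding (1B); 14..16  cooldown  (2B, 2-aligned); sizeof = 16, alignof = 4
0..4  prio  (4B, 4-aligned)
4..8  refcount  (4B, 4-aligned)
8..9  rss  (1B, 1-aligned)
9..16  -- padding (7B)
16..24  cpu  (8B, 8-aligned)
24..25  gid  (1B, 1-aligned)
25..28  -- padding (3B)
28..56  lock  (28B, 4-aligned)
56..72  state  (16B, 4-aligned)
sizeof = 72, alignof = 8
array of 4: 4 × 72 = 288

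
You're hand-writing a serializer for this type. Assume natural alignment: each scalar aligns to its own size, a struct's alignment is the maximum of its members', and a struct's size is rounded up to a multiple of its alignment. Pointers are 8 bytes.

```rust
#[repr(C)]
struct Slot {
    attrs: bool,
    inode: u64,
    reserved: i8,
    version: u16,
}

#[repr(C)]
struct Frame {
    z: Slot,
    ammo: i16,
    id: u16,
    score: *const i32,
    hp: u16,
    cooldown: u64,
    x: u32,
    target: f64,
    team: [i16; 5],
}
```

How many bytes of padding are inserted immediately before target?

4

Slot: @0: attrs [1B, align 1] → 1; +7 pad (align 8); @8: inode [8B, align 8] → 16; @16: reserved [1B, align 1] → 17; +1 pad (align 2); @18: version [2B, align 2] → 20; +4 tail pad (align 8); size 24, align 8
@0: z [24B, align 8] → 24
@24: ammo [2B, align 2] → 26
@26: id [2B, align 2] → 28
+4 pad (align 8)
@32: score [8B, align 8] → 40
@40: hp [2B, align 2] → 42
+6 pad (align 8)
@48: cooldown [8B, align 8] → 56
@56: x [4B, align 4] → 60
+4 pad (align 8)
@64: target [8B, align 8] → 72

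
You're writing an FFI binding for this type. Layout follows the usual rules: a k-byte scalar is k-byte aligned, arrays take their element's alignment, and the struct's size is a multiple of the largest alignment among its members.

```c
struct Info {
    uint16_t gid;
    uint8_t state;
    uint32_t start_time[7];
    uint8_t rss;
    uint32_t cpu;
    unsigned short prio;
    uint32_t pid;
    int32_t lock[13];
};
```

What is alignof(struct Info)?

member alignments: gid=2, state=1, start_time=4, rss=1, cpu=4, prio=2, pid=4, lock=4
max = 4

4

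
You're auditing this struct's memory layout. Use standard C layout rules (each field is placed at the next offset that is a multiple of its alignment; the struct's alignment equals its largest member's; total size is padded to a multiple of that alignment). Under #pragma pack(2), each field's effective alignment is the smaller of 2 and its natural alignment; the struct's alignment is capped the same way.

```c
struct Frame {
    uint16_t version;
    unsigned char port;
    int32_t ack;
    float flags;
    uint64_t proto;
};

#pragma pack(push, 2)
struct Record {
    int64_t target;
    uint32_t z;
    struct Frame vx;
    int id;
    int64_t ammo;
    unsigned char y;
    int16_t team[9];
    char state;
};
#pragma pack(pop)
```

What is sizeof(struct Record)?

70

Frame: 0..2  version  (2B, 2-aligned); 2..3  port  (1B, 1-aligned); 3..4  -- padding (1B); 4..8  ack  (4B, 4-aligned); 8..12  flags  (4B, 4-aligned); 12..16  -- padding (4B); 16..24  proto  (8B, 8-aligned); sizeof = 24, alignof = 8
0..8  target  (8B, 2-aligned)
8..12  z  (4B, 2-aligned)
12..36  vx  (24B, 2-aligned)
36..40  id  (4B, 2-aligned)
40..48  ammo  (8B, 2-aligned)
48..49  y  (1B, 1-aligned)
49..50  -- padding (1B)
50..68  team  (18B, 2-aligned)
68..69  state  (1B, 1-aligned)
69..70  -- tail padding (1B)
sizeof = 70, alignof = 2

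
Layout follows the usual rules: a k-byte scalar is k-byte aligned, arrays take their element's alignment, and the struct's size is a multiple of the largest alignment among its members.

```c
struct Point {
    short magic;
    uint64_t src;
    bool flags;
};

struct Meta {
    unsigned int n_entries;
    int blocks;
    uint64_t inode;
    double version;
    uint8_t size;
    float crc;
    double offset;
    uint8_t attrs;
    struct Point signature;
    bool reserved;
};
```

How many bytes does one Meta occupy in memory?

Point: magic at 0 (size 2, align 2) → ends 2; pad 6 to align 8 for src; src at 8 (size 8, align 8) → ends 16; flags at 16 (size 1, align 1) → ends 17; tail pad 7 to reach multiple of 8; total 24 bytes, alignment 8
n_entries at 0 (size 4, align 4) → ends 4
blocks at 4 (size 4, align 4) → ends 8
inode at 8 (size 8, align 8) → ends 16
version at 16 (size 8, align 8) → ends 24
size at 24 (size 1, align 1) → ends 25
pad 3 to align 4 for crc
crc at 28 (size 4, align 4) → ends 32
offset at 32 (size 8, align 8) → ends 40
attrs at 40 (size 1, align 1) → ends 41
pad 7 to align 8 for signature
signature at 48 (size 24, align 8) → ends 72
reserved at 72 (size 1, align 1) → ends 73
tail pad 7 to reach multiple of 8
total 80 bytes, alignment 8

80 bytes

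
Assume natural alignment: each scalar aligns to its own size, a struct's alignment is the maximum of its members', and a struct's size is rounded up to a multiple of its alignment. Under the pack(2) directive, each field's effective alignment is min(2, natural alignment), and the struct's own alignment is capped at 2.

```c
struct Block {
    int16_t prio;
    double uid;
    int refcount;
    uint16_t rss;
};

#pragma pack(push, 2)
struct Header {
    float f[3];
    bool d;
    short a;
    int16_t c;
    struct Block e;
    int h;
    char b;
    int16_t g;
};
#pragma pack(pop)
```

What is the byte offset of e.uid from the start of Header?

26

Block: @0: prio [2B, align 2] → 2; +6 pad (align 8); @8: uid [8B, align 8] → 16; @16: refcount [4B, align 4] → 20; @20: rss [2B, align 2] → 22; +2 tail pad (align 8); size 24, align 8
@0: f [12B, align 2] → 12
@12: d [1B, align 1] → 13
+1 pad (align 2)
@14: a [2B, align 2] → 16
@16: c [2B, align 2] → 18
@18: e [24B, align 2] → 42
within Block: uid at 8
18 + 8 = 26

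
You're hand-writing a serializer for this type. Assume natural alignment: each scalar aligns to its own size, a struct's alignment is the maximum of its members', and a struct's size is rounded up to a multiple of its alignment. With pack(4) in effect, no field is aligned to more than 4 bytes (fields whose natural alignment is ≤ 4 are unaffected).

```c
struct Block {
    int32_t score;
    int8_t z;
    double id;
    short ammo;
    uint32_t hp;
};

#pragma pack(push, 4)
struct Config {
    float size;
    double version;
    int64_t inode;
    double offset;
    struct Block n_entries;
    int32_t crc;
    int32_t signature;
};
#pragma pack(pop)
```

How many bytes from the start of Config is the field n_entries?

Block: score at 0 (size 4, align 4) → ends 4; z at 4 (size 1, align 1) → ends 5; pad 3 to align 8 for id; id at 8 (size 8, align 8) → ends 16; ammo at 16 (size 2, align 2) → ends 18; pad 2 to align 4 for hp; hp at 20 (size 4, align 4) → ends 24; total 24 bytes, alignment 8
size at 0 (size 4, align 4) → ends 4
version at 4 (size 8, align 4) → ends 12
inode at 12 (size 8, align 4) → ends 20
offset at 20 (size 8, align 4) → ends 28
n_entries at 28 (size 24, align 4) → ends 52

28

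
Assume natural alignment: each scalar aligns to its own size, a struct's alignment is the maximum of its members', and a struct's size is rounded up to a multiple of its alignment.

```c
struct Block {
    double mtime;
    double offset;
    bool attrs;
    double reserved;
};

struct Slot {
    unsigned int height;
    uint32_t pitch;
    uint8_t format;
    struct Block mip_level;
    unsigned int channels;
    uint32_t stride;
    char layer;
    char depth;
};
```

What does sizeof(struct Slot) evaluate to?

64 bytes

Block: mtime at 0 (size 8, align 8) → ends 8; offset at 8 (size 8, align 8) → ends 16; attrs at 16 (size 1, align 1) → ends 17; pad 7 to align 8 for reserved; reserved at 24 (size 8, align 8) → ends 32; total 32 bytes, alignment 8
height at 0 (size 4, align 4) → ends 4
pitch at 4 (size 4, align 4) → ends 8
format at 8 (size 1, align 1) → ends 9
pad 7 to align 8 for mip_level
mip_level at 16 (size 32, align 8) → ends 48
channels at 48 (size 4, align 4) → ends 52
stride at 52 (size 4, align 4) → ends 56
layer at 56 (size 1, align 1) → ends 57
depth at 57 (size 1, align 1) → ends 58
tail pad 6 to reach multiple of 8
total 64 bytes, alignment 8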